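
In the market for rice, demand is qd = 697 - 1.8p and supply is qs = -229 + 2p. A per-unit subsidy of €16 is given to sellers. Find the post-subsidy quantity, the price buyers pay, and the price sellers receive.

q' = 5197/19; buyers pay 4470/19; sellers receive 4774/19

Pre-subsidy: 697 - 1.8p = -229 + 2p gives p* = 4630/19, q* = 4909/19.
With the subsidy, sellers receive ps = pb + 16 for each unit, where pb is the price buyers pay.
Supply in terms of pb becomes qs = -229 + 2(pb + 16) = -197 + 2pb. Setting this equal to demand: 697 - 1.8pb = -197 + 2pb, so pb = 4470/19.
Sellers receive ps = 4470/19 + 16 = 4774/19; q' = 697 − 1.8·(4470/19) = 5197/19.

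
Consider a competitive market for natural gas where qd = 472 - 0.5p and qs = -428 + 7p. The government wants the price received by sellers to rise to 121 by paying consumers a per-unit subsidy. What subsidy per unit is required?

At a seller price of 121, quantity supplied is -428 + 7·121 = 419.
Buyers absorb 419 only when they pay pb with 472 − 0.5·pb = 419, i.e. pb = 106.
s = ps − pb = 121 − 106 = 15.

Required subsidy s = 15 per unit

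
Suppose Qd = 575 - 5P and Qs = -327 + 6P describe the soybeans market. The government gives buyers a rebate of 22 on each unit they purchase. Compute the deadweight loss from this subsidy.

Pre-subsidy: 575 - 5P = -327 + 6P gives P* = 82, Q* = 165.
With the rebate, buyers effectively pay Pb = Ps − 22, where Ps is the price sellers receive.
Demand in terms of Ps becomes Qd = 575 − 5(Ps − 22) = 685 - 5Ps. Setting this equal to supply: 685 - 5Ps = -327 + 6Ps, so Ps = 92.
Buyers pay Pb = 92 − 22 = 70; Q' = -327 + 6·92 = 225.
The subsidy expands output by 225 − 165 = 60 past the efficient level; on those units the gap between marginal cost and willingness to pay runs from 0 up to 22.
DWL = ½ × 22 × 60 = 660.

Deadweight loss = 660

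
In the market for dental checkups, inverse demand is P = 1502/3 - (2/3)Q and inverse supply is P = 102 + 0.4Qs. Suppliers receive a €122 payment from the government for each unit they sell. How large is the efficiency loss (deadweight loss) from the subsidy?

Pre-subsidy: 1502/3 - (2/3)Q = 102 + 0.4Q gives Q* = 373.75 and P* = 251.5.
With the subsidy, sellers receive Ps = Pb + 122 for each unit, where Pb is the price buyers pay.
On the curves, Pb = 1502/3 - (2/3)Q and Ps = 102 + 0.4Q; the wedge Ps − Pb = 122 gives 102 + 0.4Q − (1502/3 - (2/3)Q) = 122, so Q' = 488.125.
Then Pb = 1502/3 − (2/3)·488.125 = 175.25 and Ps = 102 + 0.4·488.125 = 297.25.
The subsidy expands output by 488.125 − 373.75 = 114.375 past the efficient level; on those units the gap between marginal cost and willingness to pay runs from 0 up to 122.
DWL = ½ × 122 × 114.375 = 6976.875.

Deadweight loss = €6976.875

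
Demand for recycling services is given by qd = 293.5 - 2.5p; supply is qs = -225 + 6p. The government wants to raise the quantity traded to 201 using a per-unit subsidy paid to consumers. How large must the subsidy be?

At q = 201, invert demand for the buyer price: pb = (293.5 − 201)/2.5 = 37; invert supply for the seller price: ps = (201 − (-225))/6 = 71.
The subsidy must fill the gap: s = ps − pb = 71 − 37 = 34.

Required subsidy s = 34 per unit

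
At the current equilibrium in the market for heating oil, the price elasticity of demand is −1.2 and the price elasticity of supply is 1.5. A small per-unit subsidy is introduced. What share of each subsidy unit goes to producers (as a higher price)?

For a small subsidy around the equilibrium, the benefit split depends on the relative slopes, which at a point are proportional to the elasticities.
Buyer share = εs/(εs + |εd|) = 1.5/(1.5 + 1.2) = 5/9; seller share = |εd|/(εs + |εd|) = 4/9.
So producers capture 4/9 of the subsidy.

Producer share = 4/9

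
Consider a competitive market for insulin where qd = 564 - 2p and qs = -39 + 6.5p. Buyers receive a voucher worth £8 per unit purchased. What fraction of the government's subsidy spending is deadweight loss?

DWL / government spending = 1/71

Pre-subsidy: 564 - 2p = -39 + 6.5p gives p* = 1206/17, q* = 7176/17.
With the rebate, buyers effectively pay pb = ps − 8, where ps is the price sellers receive.
Demand in terms of ps becomes qd = 564 − 2(ps − 8) = 580 - 2ps. Setting this equal to supply: 580 - 2ps = -39 + 6.5ps, so ps = 1238/17.
Buyers pay pb = 1238/17 − 8 = 1102/17; q' = -39 + 6.5·(1238/17) = 7384/17.
ΔCS = ½(7176/17 + 7384/17)(1206/17 − 1102/17) = 757120/289; ΔPS = ½(7176/17 + 7384/17)(1238/17 − 1206/17) = 232960/289.
Government spending = 8 × 7384/17 = 59072/17.
DWL = ½ × 8 × (7384/17 − 7176/17) = 832/17; fraction = (832/17) / (59072/17) = 1/71.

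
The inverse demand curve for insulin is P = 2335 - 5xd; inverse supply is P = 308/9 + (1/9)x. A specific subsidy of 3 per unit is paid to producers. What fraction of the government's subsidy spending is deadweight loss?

Pre-subsidy: 2335 - 5x = 308/9 + (1/9)x gives x* = 20707/46 and P* = 3875/46.
With the subsidy, sellers receive Ps = Pb + 3 for each unit, where Pb is the price buyers pay.
On the curves, Pb = 2335 - 5x and Ps = 308/9 + (1/9)x; the wedge Ps − Pb = 3 gives 308/9 + (1/9)x − (2335 - 5x) = 3, so x' = 10367/23.
Then Pb = 2335 − 5·(10367/23) = 1870/23 and Ps = 308/9 + (1/9)·(10367/23) = 1939/23.
ΔCS = ½(20707/46 + 10367/23)(3875/46 − 1870/23) = 5594535/4232; ΔPS = ½(20707/46 + 10367/23)(1939/23 − 3875/46) = 124323/4232.
Government spending = 3 × 10367/23 = 31101/23.
DWL = ½ × 3 × (10367/23 − 20707/46) = 81/92; fraction = (81/92) / (31101/23) = 27/41468.

DWL / government spending = 27/41468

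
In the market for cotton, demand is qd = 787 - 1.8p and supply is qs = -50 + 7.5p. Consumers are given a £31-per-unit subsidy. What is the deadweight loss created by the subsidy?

Pre-subsidy: 787 - 1.8p = -50 + 7.5p gives p* = 90, q* = 625.
With the rebate, buyers effectively pay pb = ps − 31, where ps is the price sellers receive.
Demand in terms of ps becomes qd = 787 − 1.8(ps − 31) = 842.8 - 1.8ps. Setting this equal to supply: 842.8 - 1.8ps = -50 + 7.5ps, so ps = 96.
Buyers pay pb = 96 − 31 = 65; q' = -50 + 7.5·96 = 670.
The subsidy expands output by 670 − 625 = 45 past the efficient level; on those units the gap between marginal cost and willingness to pay runs from 0 up to 31.
DWL = ½ × 31 × 45 = 697.5.

Deadweight loss = £697.5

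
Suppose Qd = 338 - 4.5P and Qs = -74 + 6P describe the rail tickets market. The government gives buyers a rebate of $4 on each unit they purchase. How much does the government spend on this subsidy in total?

Pre-subsidy: 338 - 4.5P = -74 + 6P gives P* = 824/21, Q* = 1130/7.
With the rebate, buyers effectively pay Pb = Ps − 4, where Ps is the price sellers receive.
Demand in terms of Ps becomes Qd = 338 − 4.5(Ps − 4) = 356 - 4.5Ps. Setting this equal to supply: 356 - 4.5Ps = -74 + 6Ps, so Ps = 860/21.
Buyers pay Pb = 860/21 − 4 = 776/21; Q' = -74 + 6·(860/21) = 1202/7.
Government outlay = subsidy × quantity = 4 × 1202/7 = 4808/7.

Government cost = 4808/7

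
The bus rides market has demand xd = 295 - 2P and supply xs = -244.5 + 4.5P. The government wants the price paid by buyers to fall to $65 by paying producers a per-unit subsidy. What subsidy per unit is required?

Required subsidy s = $26 per unit

At a buyer price of 65, quantity demanded is 295 − 2·65 = 165.
Sellers supply 165 only when they receive Ps with -244.5 + 4.5·Ps = 165, i.e. Ps = 91.
s = Ps − Pb = 91 − 65 = 26.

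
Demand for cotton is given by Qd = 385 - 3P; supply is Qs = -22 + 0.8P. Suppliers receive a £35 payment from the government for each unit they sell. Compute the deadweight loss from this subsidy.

Pre-subsidy: 385 - 3P = -22 + 0.8P gives P* = 2035/19, Q* = 1210/19.
With the subsidy, sellers receive Ps = Pb + 35 for each unit, where Pb is the price buyers pay.
Supply in terms of Pb becomes Qs = -22 + 0.8(Pb + 35) = 6 + 0.8Pb. Setting this equal to demand: 385 - 3Pb = 6 + 0.8Pb, so Pb = 1895/19.
Sellers receive Ps = 1895/19 + 35 = 2560/19; Q' = 385 − 3·(1895/19) = 1630/19.
The subsidy expands output by 1630/19 − 1210/19 = 420/19 past the efficient level; on those units the gap between marginal cost and willingness to pay runs from 0 up to 35.
DWL = ½ × 35 × 420/19 = 7350/19.

Deadweight loss = 7350/19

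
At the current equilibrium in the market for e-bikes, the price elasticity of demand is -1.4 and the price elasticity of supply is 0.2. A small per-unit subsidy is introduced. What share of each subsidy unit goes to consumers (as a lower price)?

For a small subsidy around the equilibrium, the benefit split depends on the relative slopes, which at a point are proportional to the elasticities.
Buyer share = εs/(εs + |εd|) = 0.2/(0.2 + 1.4) = 0.125; seller share = |εd|/(εs + |εd|) = 0.875.

Consumer share = 0.125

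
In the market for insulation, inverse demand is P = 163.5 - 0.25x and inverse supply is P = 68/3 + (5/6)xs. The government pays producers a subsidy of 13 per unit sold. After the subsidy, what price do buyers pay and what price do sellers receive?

Pre-subsidy: 163.5 - 0.25x = 68/3 + (5/6)x gives x* = 130 and P* = 131.
With the subsidy, sellers receive Ps = Pb + 13 for each unit, where Pb is the price buyers pay.
On the curves, Pb = 163.5 - 0.25x and Ps = 68/3 + (5/6)x; the wedge Ps − Pb = 13 gives 68/3 + (5/6)x − (163.5 - 0.25x) = 13, so x' = 142.
Then Pb = 163.5 − 0.25·142 = 128 and Ps = 68/3 + (5/6)·142 = 141.

Buyers pay 128; sellers receive 141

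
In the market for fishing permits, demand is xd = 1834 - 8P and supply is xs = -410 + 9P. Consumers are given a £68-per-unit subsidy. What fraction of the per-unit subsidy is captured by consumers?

Consumer share = 9/17

Pre-subsidy: 1834 - 8P = -410 + 9P gives P* = 132, x* = 778.
With the rebate, buyers effectively pay Pb = Ps − 68, where Ps is the price sellers receive.
Demand in terms of Ps becomes xd = 1834 − 8(Ps − 68) = 2378 - 8Ps. Setting this equal to supply: 2378 - 8Ps = -410 + 9Ps, so Ps = 164.
Buyers pay Pb = 164 − 68 = 96; x' = -410 + 9·164 = 1066.
Buyers' price falls by P* − Pb = 132 − 96 = 36; sellers' price rises by Ps − P* = 164 − 132 = 32.
So consumers capture 36/68 = 9/17 of each unit of subsidy.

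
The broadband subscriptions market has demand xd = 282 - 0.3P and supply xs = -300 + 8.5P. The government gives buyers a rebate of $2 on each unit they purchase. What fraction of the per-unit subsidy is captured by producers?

Pre-subsidy: 282 - 0.3P = -300 + 8.5P gives P* = 1455/22, x* = 11535/44.
With the rebate, buyers effectively pay Pb = Ps − 2, where Ps is the price sellers receive.
Demand in terms of Ps becomes xd = 282 − 0.3(Ps − 2) = 282.6 - 0.3Ps. Setting this equal to supply: 282.6 - 0.3Ps = -300 + 8.5Ps, so Ps = 2913/44.
Buyers pay Pb = 2913/44 − 2 = 2825/44; x' = -300 + 8.5·(2913/44) = 23121/88.
Buyers' price falls by P* − Pb = 1455/22 − 2825/44 = 85/44; sellers' price rises by Ps − P* = 2913/44 − 1455/22 = 3/44.
So producers capture (3/44)/2 = 3/88 of each unit of subsidy.

Producer share = 3/88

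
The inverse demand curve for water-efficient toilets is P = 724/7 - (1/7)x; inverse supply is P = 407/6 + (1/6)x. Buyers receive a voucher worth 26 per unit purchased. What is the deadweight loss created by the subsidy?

Pre-subsidy: 724/7 - (1/7)x = 407/6 + (1/6)x gives x* = 115 and P* = 87.
With the rebate, buyers effectively pay Pb = Ps − 26, where Ps is the price sellers receive.
On the curves, Pb = 724/7 - (1/7)x and Ps = 407/6 + (1/6)x; the wedge Ps − Pb = 26 gives 407/6 + (1/6)x − (724/7 - (1/7)x) = 26, so x' = 199.
Then Pb = 724/7 − (1/7)·199 = 75 and Ps = 407/6 + (1/6)·199 = 101.
The subsidy expands output by 199 − 115 = 84 past the efficient level; on those units the gap between marginal cost and willingness to pay runs from 0 up to 26.
DWL = ½ × 26 × 84 = 1092.

Deadweight loss = 1092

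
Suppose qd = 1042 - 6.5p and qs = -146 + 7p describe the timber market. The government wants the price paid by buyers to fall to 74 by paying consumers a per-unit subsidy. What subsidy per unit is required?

Required subsidy s = 27 per unit

At a buyer price of 74, quantity demanded is 1042 − 6.5·74 = 561.
Sellers supply 561 only when they receive ps with -146 + 7·ps = 561, i.e. ps = 101.
s = ps − pb = 101 − 74 = 27.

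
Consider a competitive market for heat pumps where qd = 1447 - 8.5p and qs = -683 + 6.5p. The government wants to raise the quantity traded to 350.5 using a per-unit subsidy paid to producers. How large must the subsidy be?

Required subsidy s = 30 per unit

At q = 350.5, invert demand for the buyer price: pb = (1447 − 350.5)/8.5 = 129; invert supply for the seller price: ps = (350.5 − (-683))/6.5 = 159.
The subsidy must fill the gap: s = ps − pb = 159 − 129 = 30.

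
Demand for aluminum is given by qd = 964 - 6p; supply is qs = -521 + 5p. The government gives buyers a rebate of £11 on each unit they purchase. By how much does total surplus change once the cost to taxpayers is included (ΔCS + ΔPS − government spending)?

Pre-subsidy: 964 - 6p = -521 + 5p gives p* = 135, q* = 154.
With the rebate, buyers effectively pay pb = ps − 11, where ps is the price sellers receive.
Demand in terms of ps becomes qd = 964 − 6(ps − 11) = 1030 - 6ps. Setting this equal to supply: 1030 - 6ps = -521 + 5ps, so ps = 141.
Buyers pay pb = 141 − 11 = 130; q' = -521 + 5·141 = 184.
ΔCS = ½(154 + 184)(135 − 130) = 845; ΔPS = ½(154 + 184)(141 − 135) = 1014.
Government spending = 11 × 184 = 2024.
Net change = 845 + 1014 − 2024 = -165. The loss equals the DWL triangle ½·11·30.

Net change in total surplus = -£165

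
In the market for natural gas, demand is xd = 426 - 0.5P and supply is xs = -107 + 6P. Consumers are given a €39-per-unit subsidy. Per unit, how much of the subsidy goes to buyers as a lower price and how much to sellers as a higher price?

Pre-subsidy: 426 - 0.5P = -107 + 6P gives P* = 82, x* = 385.
With the rebate, buyers effectively pay Pb = Ps − 39, where Ps is the price sellers receive.
Demand in terms of Ps becomes xd = 426 − 0.5(Ps − 39) = 445.5 - 0.5Ps. Setting this equal to supply: 445.5 - 0.5Ps = -107 + 6Ps, so Ps = 85.
Buyers pay Pb = 85 − 39 = 46; x' = -107 + 6·85 = 403.
Buyers' price falls by P* − Pb = 82 − 46 = 36; sellers' price rises by Ps − P* = 85 − 82 = 3.

Buyers gain €36 per unit; sellers gain €3 per unit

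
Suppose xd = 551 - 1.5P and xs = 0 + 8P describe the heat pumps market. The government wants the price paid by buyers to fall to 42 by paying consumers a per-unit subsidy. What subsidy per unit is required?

At a buyer price of 42, quantity demanded is 551 − 1.5·42 = 488.
Sellers supply 488 only when they receive Ps with 0 + 8·Ps = 488, i.e. Ps = 61.
s = Ps − Pb = 61 − 42 = 19.

Required subsidy s = 19 per unit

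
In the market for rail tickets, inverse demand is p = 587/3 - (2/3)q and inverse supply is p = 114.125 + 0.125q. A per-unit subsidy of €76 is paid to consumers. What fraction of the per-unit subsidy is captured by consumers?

Pre-subsidy: 587/3 - (2/3)q = 114.125 + 0.125q gives q* = 103 and p* = 127.
With the rebate, buyers effectively pay pb = ps − 76, where ps is the price sellers receive.
On the curves, pb = 587/3 - (2/3)q and ps = 114.125 + 0.125q; the wedge ps − pb = 76 gives 114.125 + 0.125q − (587/3 - (2/3)q) = 76, so q' = 199.
Then pb = 587/3 − (2/3)·199 = 63 and ps = 114.125 + 0.125·199 = 139.
Buyers' price falls by p* − pb = 127 − 63 = 64; sellers' price rises by ps − p* = 139 − 127 = 12.
So consumers capture 64/76 = 16/19 of each unit of subsidy.

Consumer share = 16/19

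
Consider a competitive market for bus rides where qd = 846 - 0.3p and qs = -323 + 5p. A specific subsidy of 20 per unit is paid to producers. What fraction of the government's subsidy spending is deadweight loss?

Pre-subsidy: 846 - 0.3p = -323 + 5p gives p* = 11690/53, q* = 41331/53.
With the subsidy, sellers receive ps = pb + 20 for each unit, where pb is the price buyers pay.
Supply in terms of pb becomes qs = -323 + 5(pb + 20) = -223 + 5pb. Setting this equal to demand: 846 - 0.3pb = -223 + 5pb, so pb = 10690/53.
Sellers receive ps = 10690/53 + 20 = 11750/53; q' = 846 − 0.3·(10690/53) = 41631/53.
ΔCS = ½(41331/53 + 41631/53)(11690/53 − 10690/53) = 41481000/2809; ΔPS = ½(41331/53 + 41631/53)(11750/53 − 11690/53) = 2488860/2809.
Government spending = 20 × 41631/53 = 832620/53.
DWL = ½ × 20 × (41631/53 − 41331/53) = 3000/53; fraction = (3000/53) / (832620/53) = 50/13877.

DWL / government spending = 50/13877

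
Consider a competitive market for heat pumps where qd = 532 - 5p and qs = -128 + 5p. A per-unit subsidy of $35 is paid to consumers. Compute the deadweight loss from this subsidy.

Pre-subsidy: 532 - 5p = -128 + 5p gives p* = 66, q* = 202.
With the rebate, buyers effectively pay pb = ps − 35, where ps is the price sellers receive.
Demand in terms of ps becomes qd = 532 − 5(ps − 35) = 707 - 5ps. Setting this equal to supply: 707 - 5ps = -128 + 5ps, so ps = 83.5.
Buyers pay pb = 83.5 − 35 = 48.5; q' = -128 + 5·83.5 = 289.5.
The subsidy expands output by 289.5 − 202 = 87.5 past the efficient level; on those units the gap between marginal cost and willingness to pay runs from 0 up to 35.
DWL = ½ × 35 × 87.5 = 1531.25.

Deadweight loss = $1531.25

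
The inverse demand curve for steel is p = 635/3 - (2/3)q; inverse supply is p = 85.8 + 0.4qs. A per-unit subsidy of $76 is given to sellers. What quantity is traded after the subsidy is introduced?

Pre-subsidy: 635/3 - (2/3)q = 85.8 + 0.4q gives q* = 118 and p* = 133.
With the subsidy, sellers receive ps = pb + 76 for each unit, where pb is the price buyers pay.
On the curves, pb = 635/3 - (2/3)q and ps = 85.8 + 0.4q; the wedge ps − pb = 76 gives 85.8 + 0.4q − (635/3 - (2/3)q) = 76, so q' = 189.25.
Then pb = 635/3 − (2/3)·189.25 = 85.5 and ps = 85.8 + 0.4·189.25 = 161.5.

q' = 189.25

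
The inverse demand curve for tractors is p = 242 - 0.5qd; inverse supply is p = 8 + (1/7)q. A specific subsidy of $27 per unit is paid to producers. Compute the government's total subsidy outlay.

Government cost = $10962

Pre-subsidy: 242 - 0.5q = 8 + (1/7)q gives q* = 364 and p* = 60.
With the subsidy, sellers receive ps = pb + 27 for each unit, where pb is the price buyers pay.
On the curves, pb = 242 - 0.5q and ps = 8 + (1/7)q; the wedge ps − pb = 27 gives 8 + (1/7)q − (242 - 0.5q) = 27, so q' = 406.
Then pb = 242 − 0.5·406 = 39 and ps = 8 + (1/7)·406 = 66.
Government outlay = subsidy × quantity = 27 × 406 = 10962.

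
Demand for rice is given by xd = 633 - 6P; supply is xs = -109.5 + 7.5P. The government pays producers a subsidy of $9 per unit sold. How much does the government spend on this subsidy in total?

Pre-subsidy: 633 - 6P = -109.5 + 7.5P gives P* = 55, x* = 303.
With the subsidy, sellers receive Ps = Pb + 9 for each unit, where Pb is the price buyers pay.
Supply in terms of Pb becomes xs = -109.5 + 7.5(Pb + 9) = -42 + 7.5Pb. Setting this equal to demand: 633 - 6Pb = -42 + 7.5Pb, so Pb = 50.
Sellers receive Ps = 50 + 9 = 59; x' = 633 − 6·50 = 333.
Government outlay = subsidy × quantity = 9 × 333 = 2997.

Government cost = $2997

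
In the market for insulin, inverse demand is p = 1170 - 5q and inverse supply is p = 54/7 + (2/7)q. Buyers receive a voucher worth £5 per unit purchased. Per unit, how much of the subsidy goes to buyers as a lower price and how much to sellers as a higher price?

Pre-subsidy: 1170 - 5q = 54/7 + (2/7)q gives q* = 8136/37 and p* = 2610/37.
With the rebate, buyers effectively pay pb = ps − 5, where ps is the price sellers receive.
On the curves, pb = 1170 - 5q and ps = 54/7 + (2/7)q; the wedge ps − pb = 5 gives 54/7 + (2/7)q − (1170 - 5q) = 5, so q' = 8171/37.
Then pb = 1170 − 5·(8171/37) = 2435/37 and ps = 54/7 + (2/7)·(8171/37) = 2620/37.
Buyers' price falls by p* − pb = 2610/37 − 2435/37 = 175/37; sellers' price rises by ps − p* = 2620/37 − 2610/37 = 10/37.

Buyers gain 175/37 per unit; sellers gain 10/37 per unit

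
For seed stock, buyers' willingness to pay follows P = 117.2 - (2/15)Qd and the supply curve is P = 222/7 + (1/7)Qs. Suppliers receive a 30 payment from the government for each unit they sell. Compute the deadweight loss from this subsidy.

Deadweight loss = 47250/29

Pre-subsidy: 117.2 - (2/15)Q = 222/7 + (1/7)Q gives Q* = 8976/29 and P* = 2202/29.
With the subsidy, sellers receive Ps = Pb + 30 for each unit, where Pb is the price buyers pay.
On the curves, Pb = 117.2 - (2/15)Q and Ps = 222/7 + (1/7)Q; the wedge Ps − Pb = 30 gives 222/7 + (1/7)Q − (117.2 - (2/15)Q) = 30, so Q' = 12126/29.
Then Pb = 117.2 − (2/15)·(12126/29) = 1782/29 and Ps = 222/7 + (1/7)·(12126/29) = 2652/29.
The subsidy expands output by 12126/29 − 8976/29 = 3150/29 past the efficient level; on those units the gap between marginal cost and willingness to pay runs from 0 up to 30.
DWL = ½ × 30 × 3150/29 = 47250/29.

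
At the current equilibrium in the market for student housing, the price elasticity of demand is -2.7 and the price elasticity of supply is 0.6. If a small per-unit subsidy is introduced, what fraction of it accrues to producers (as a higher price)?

Producer share = 9/11

For a small subsidy around the equilibrium, the benefit split depends on the relative slopes, which at a point are proportional to the elasticities.
Buyer share = εs/(εs + |εd|) = 0.6/(0.6 + 2.7) = 2/11; seller share = |εd|/(εs + |εd|) = 9/11.
So producers capture 9/11 of the subsidy.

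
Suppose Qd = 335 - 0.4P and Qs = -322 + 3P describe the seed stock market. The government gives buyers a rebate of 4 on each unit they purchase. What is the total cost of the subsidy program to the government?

Pre-subsidy: 335 - 0.4P = -322 + 3P gives P* = 3285/17, Q* = 4381/17.
With the rebate, buyers effectively pay Pb = Ps − 4, where Ps is the price sellers receive.
Demand in terms of Ps becomes Qd = 335 − 0.4(Ps − 4) = 336.6 - 0.4Ps. Setting this equal to supply: 336.6 - 0.4Ps = -322 + 3Ps, so Ps = 3293/17.
Buyers pay Pb = 3293/17 − 4 = 3225/17; Q' = -322 + 3·(3293/17) = 4405/17.
Government outlay = subsidy × quantity = 4 × 4405/17 = 17620/17.

Government cost = 17620/17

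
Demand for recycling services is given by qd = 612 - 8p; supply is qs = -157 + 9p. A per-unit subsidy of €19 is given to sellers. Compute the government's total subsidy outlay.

Pre-subsidy: 612 - 8p = -157 + 9p gives p* = 769/17, q* = 4252/17.
With the subsidy, sellers receive ps = pb + 19 for each unit, where pb is the price buyers pay.
Supply in terms of pb becomes qs = -157 + 9(pb + 19) = 14 + 9pb. Setting this equal to demand: 612 - 8pb = 14 + 9pb, so pb = 598/17.
Sellers receive ps = 598/17 + 19 = 921/17; q' = 612 − 8·(598/17) = 5620/17.
Government outlay = subsidy × quantity = 19 × 5620/17 = 106780/17.

Government cost = 106780/17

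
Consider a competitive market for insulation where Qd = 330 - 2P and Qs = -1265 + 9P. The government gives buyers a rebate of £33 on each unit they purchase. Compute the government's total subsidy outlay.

Government cost = £3102

Pre-subsidy: 330 - 2P = -1265 + 9P gives P* = 145, Q* = 40.
With the rebate, buyers effectively pay Pb = Ps − 33, where Ps is the price sellers receive.
Demand in terms of Ps becomes Qd = 330 − 2(Ps − 33) = 396 - 2Ps. Setting this equal to supply: 396 - 2Ps = -1265 + 9Ps, so Ps = 151.
Buyers pay Pb = 151 − 33 = 118; Q' = -1265 + 9·151 = 94.
Government outlay = subsidy × quantity = 33 × 94 = 3102.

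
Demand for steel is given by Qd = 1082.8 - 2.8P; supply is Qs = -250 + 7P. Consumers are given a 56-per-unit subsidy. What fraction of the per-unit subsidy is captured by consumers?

Pre-subsidy: 1082.8 - 2.8P = -250 + 7P gives P* = 136, Q* = 702.
With the rebate, buyers effectively pay Pb = Ps − 56, where Ps is the price sellers receive.
Demand in terms of Ps becomes Qd = 1082.8 − 2.8(Ps − 56) = 1239.6 - 2.8Ps. Setting this equal to supply: 1239.6 - 2.8Ps = -250 + 7Ps, so Ps = 152.
Buyers pay Pb = 152 − 56 = 96; Q' = -250 + 7·152 = 814.
Buyers' price falls by P* − Pb = 136 − 96 = 40; sellers' price rises by Ps − P* = 152 − 136 = 16.
So consumers capture 40/56 = 5/7 of each unit of subsidy.

Consumer share = 5/7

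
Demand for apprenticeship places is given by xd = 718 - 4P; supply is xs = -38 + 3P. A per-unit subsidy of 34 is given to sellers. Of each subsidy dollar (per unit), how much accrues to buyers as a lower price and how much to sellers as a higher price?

Buyers gain 102/7 per unit; sellers gain 136/7 per unit

Pre-subsidy: 718 - 4P = -38 + 3P gives P* = 108, x* = 286.
With the subsidy, sellers receive Ps = Pb + 34 for each unit, where Pb is the price buyers pay.
Supply in terms of Pb becomes xs = -38 + 3(Pb + 34) = 64 + 3Pb. Setting this equal to demand: 718 - 4Pb = 64 + 3Pb, so Pb = 654/7.
Sellers receive Ps = 654/7 + 34 = 892/7; x' = 718 − 4·(654/7) = 2410/7.
Buyers' price falls by P* − Pb = 108 − 654/7 = 102/7; sellers' price rises by Ps − P* = 892/7 − 108 = 136/7.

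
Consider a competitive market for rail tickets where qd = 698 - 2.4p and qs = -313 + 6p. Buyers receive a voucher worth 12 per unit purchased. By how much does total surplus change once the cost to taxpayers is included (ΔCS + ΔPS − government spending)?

Net change in total surplus = -864/7

Pre-subsidy: 698 - 2.4p = -313 + 6p gives p* = 1685/14, q* = 2864/7.
With the rebate, buyers effectively pay pb = ps − 12, where ps is the price sellers receive.
Demand in terms of ps becomes qd = 698 − 2.4(ps − 12) = 726.8 - 2.4ps. Setting this equal to supply: 726.8 - 2.4ps = -313 + 6ps, so ps = 1733/14.
Buyers pay pb = 1733/14 − 12 = 1565/14; q' = -313 + 6·(1733/14) = 3008/7.
ΔCS = ½(2864/7 + 3008/7)(1685/14 − 1565/14) = 176160/49; ΔPS = ½(2864/7 + 3008/7)(1733/14 − 1685/14) = 70464/49.
Government spending = 12 × 3008/7 = 36096/7.
Net change = 176160/49 + 70464/49 − 36096/7 = -864/7. The loss equals the DWL triangle ½·12·144/7.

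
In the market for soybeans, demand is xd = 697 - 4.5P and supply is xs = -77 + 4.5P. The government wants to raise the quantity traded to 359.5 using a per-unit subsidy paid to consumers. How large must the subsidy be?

At x = 359.5, invert demand for the buyer price: Pb = (697 − 359.5)/4.5 = 75; invert supply for the seller price: Ps = (359.5 − (-77))/4.5 = 97.
The subsidy must fill the gap: s = Ps − Pb = 97 − 75 = 22.

Required subsidy s = 22 per unit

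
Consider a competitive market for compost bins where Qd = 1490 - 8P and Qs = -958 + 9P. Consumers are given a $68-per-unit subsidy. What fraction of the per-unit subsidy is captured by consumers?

Consumer share = 9/17

Pre-subsidy: 1490 - 8P = -958 + 9P gives P* = 144, Q* = 338.
With the rebate, buyers effectively pay Pb = Ps − 68, where Ps is the price sellers receive.
Demand in terms of Ps becomes Qd = 1490 − 8(Ps − 68) = 2034 - 8Ps. Setting this equal to supply: 2034 - 8Ps = -958 + 9Ps, so Ps = 176.
Buyers pay Pb = 176 − 68 = 108; Q' = -958 + 9·176 = 626.
Buyers' price falls by P* − Pb = 144 − 108 = 36; sellers' price rises by Ps − P* = 176 − 144 = 32.
So consumers capture 36/68 = 9/17 of each unit of subsidy.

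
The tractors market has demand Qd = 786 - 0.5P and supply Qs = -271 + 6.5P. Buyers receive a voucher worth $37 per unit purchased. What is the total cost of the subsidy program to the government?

Government cost = 753875/28

Pre-subsidy: 786 - 0.5P = -271 + 6.5P gives P* = 151, Q* = 710.5.
With the rebate, buyers effectively pay Pb = Ps − 37, where Ps is the price sellers receive.
Demand in terms of Ps becomes Qd = 786 − 0.5(Ps − 37) = 804.5 - 0.5Ps. Setting this equal to supply: 804.5 - 0.5Ps = -271 + 6.5Ps, so Ps = 2151/14.
Buyers pay Pb = 2151/14 − 37 = 1633/14; Q' = -271 + 6.5·(2151/14) = 20375/28.
Government outlay = subsidy × quantity = 37 × 20375/28 = 753875/28.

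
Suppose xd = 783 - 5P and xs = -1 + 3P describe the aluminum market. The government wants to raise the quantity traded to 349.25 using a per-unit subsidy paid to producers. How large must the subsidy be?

At x = 349.25, invert demand for the buyer price: Pb = (783 − 349.25)/5 = 86.75; invert supply for the seller price: Ps = (349.25 − (-1))/3 = 116.75.
The subsidy must fill the gap: s = Ps − Pb = 116.75 − 86.75 = 30.

Required subsidy s = 30 per unit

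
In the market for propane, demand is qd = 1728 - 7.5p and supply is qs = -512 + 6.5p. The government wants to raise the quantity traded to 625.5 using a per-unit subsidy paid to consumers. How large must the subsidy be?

Required subsidy s = 28 per unit

At q = 625.5, invert demand for the buyer price: pb = (1728 − 625.5)/7.5 = 147; invert supply for the seller price: ps = (625.5 − (-512))/6.5 = 175.
The subsidy must fill the gap: s = ps − pb = 175 − 147 = 28.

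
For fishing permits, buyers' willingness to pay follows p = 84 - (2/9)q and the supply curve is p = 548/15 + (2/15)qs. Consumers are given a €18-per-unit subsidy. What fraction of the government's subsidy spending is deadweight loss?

Pre-subsidy: 84 - (2/9)q = 548/15 + (2/15)q gives q* = 133.5 and p* = 163/3.
With the rebate, buyers effectively pay pb = ps − 18, where ps is the price sellers receive.
On the curves, pb = 84 - (2/9)q and ps = 548/15 + (2/15)q; the wedge ps − pb = 18 gives 548/15 + (2/15)q − (84 - (2/9)q) = 18, so q' = 184.125.
Then pb = 84 − (2/9)·184.125 = 517/12 and ps = 548/15 + (2/15)·184.125 = 733/12.
ΔCS = ½(133.5 + 184.125)(163/3 − 517/12) = 1786.640625; ΔPS = ½(133.5 + 184.125)(733/12 − 163/3) = 1071.984375.
Government spending = 18 × 184.125 = 3314.25.
DWL = ½ × 18 × (184.125 − 133.5) = 455.625; fraction = 455.625 / 3314.25 = 135/982.

DWL / government spending = 135/982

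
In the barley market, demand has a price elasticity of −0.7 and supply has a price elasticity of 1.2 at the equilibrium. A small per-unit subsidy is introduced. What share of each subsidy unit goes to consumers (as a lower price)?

For a small subsidy around the equilibrium, the benefit split depends on the relative slopes, which at a point are proportional to the elasticities.
Buyer share = εs/(εs + |εd|) = 1.2/(1.2 + 0.7) = 12/19; seller share = |εd|/(εs + |εd|) = 7/19.

Consumer share = 12/19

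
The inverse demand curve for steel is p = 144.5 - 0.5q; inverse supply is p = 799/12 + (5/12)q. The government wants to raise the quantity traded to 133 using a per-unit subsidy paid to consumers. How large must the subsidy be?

At q = 133, from the demand curve buyers pay pb = 144.5 − 0.5·133 = 78; from the supply curve sellers need ps = 799/12 + (5/12)·133 = 122.
The subsidy must fill the gap: s = ps − pb = 122 − 78 = 44.

Required subsidy s = 44 per unit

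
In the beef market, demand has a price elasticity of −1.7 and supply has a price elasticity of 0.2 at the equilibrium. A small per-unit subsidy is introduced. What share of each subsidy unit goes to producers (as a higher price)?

Producer share = 17/19

For a small subsidy around the equilibrium, the benefit split depends on the relative slopes, which at a point are proportional to the elasticities.
Buyer share = εs/(εs + |εd|) = 0.2/(0.2 + 1.7) = 2/19; seller share = |εd|/(εs + |εd|) = 17/19.
So producers capture 17/19 of the subsidy.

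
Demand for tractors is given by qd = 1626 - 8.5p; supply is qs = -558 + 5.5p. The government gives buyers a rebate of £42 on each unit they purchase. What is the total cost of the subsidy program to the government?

Government cost = £18490.5

Pre-subsidy: 1626 - 8.5p = -558 + 5.5p gives p* = 156, q* = 300.
With the rebate, buyers effectively pay pb = ps − 42, where ps is the price sellers receive.
Demand in terms of ps becomes qd = 1626 − 8.5(ps − 42) = 1983 - 8.5ps. Setting this equal to supply: 1983 - 8.5ps = -558 + 5.5ps, so ps = 181.5.
Buyers pay pb = 181.5 − 42 = 139.5; q' = -558 + 5.5·181.5 = 440.25.
Government outlay = subsidy × quantity = 42 × 440.25 = 18490.5.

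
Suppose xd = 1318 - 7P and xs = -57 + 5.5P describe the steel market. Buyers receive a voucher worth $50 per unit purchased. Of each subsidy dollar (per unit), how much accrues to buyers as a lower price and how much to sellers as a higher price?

Pre-subsidy: 1318 - 7P = -57 + 5.5P gives P* = 110, x* = 548.
With the rebate, buyers effectively pay Pb = Ps − 50, where Ps is the price sellers receive.
Demand in terms of Ps becomes xd = 1318 − 7(Ps − 50) = 1668 - 7Ps. Setting this equal to supply: 1668 - 7Ps = -57 + 5.5Ps, so Ps = 138.
Buyers pay Pb = 138 − 50 = 88; x' = -57 + 5.5·138 = 702.
Buyers' price falls by P* − Pb = 110 − 88 = 22; sellers' price rises by Ps − P* = 138 − 110 = 28.

Buyers gain $22 per unit; sellers gain $28 per unit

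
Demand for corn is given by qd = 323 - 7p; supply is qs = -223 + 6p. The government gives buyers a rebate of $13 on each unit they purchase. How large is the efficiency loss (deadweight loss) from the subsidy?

Deadweight loss = $273

Pre-subsidy: 323 - 7p = -223 + 6p gives p* = 42, q* = 29.
With the rebate, buyers effectively pay pb = ps − 13, where ps is the price sellers receive.
Demand in terms of ps becomes qd = 323 − 7(ps − 13) = 414 - 7ps. Setting this equal to supply: 414 - 7ps = -223 + 6ps, so ps = 49.
Buyers pay pb = 49 − 13 = 36; q' = -223 + 6·49 = 71.
The subsidy expands output by 71 − 29 = 42 past the efficient level; on those units the gap between marginal cost and willingness to pay runs from 0 up to 13.
DWL = ½ × 13 × 42 = 273.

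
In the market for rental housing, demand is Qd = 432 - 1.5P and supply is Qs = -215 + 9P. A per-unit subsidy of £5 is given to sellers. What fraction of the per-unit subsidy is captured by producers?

Producer share = 1/7

Pre-subsidy: 432 - 1.5P = -215 + 9P gives P* = 1294/21, Q* = 2377/7.
With the subsidy, sellers receive Ps = Pb + 5 for each unit, where Pb is the price buyers pay.
Supply in terms of Pb becomes Qs = -215 + 9(Pb + 5) = -170 + 9Pb. Setting this equal to demand: 432 - 1.5Pb = -170 + 9Pb, so Pb = 172/3.
Sellers receive Ps = 172/3 + 5 = 187/3; Q' = 432 − 1.5·(172/3) = 346.
Buyers' price falls by P* − Pb = 1294/21 − 172/3 = 30/7; sellers' price rises by Ps − P* = 187/3 − 1294/21 = 5/7.
So producers capture (5/7)/5 = 1/7 of each unit of subsidy.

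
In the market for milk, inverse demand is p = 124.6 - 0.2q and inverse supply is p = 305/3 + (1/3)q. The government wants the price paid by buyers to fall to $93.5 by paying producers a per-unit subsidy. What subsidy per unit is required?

Required subsidy s = $60 per unit

At a buyer price of 93.5, quantity demanded is 623 − 5·93.5 = 155.5.
Sellers supply 155.5 only when they receive ps = 305/3 + (1/3)·155.5 = 153.5.
s = ps − pb = 153.5 − 93.5 = 60.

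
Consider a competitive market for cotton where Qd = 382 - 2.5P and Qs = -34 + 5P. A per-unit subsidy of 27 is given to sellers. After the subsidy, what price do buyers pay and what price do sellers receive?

Pre-subsidy: 382 - 2.5P = -34 + 5P gives P* = 832/15, Q* = 730/3.
With the subsidy, sellers receive Ps = Pb + 27 for each unit, where Pb is the price buyers pay.
Supply in terms of Pb becomes Qs = -34 + 5(Pb + 27) = 101 + 5Pb. Setting this equal to demand: 382 - 2.5Pb = 101 + 5Pb, so Pb = 562/15.
Sellers receive Ps = 562/15 + 27 = 967/15; Q' = 382 − 2.5·(562/15) = 865/3.

Buyers pay 562/15; sellers receive 967/15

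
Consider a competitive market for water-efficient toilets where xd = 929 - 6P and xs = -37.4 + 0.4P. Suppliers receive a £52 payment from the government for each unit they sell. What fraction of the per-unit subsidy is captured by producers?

Producer share = 0.9375

Pre-subsidy: 929 - 6P = -37.4 + 0.4P gives P* = 151, x* = 23.
With the subsidy, sellers receive Ps = Pb + 52 for each unit, where Pb is the price buyers pay.
Supply in terms of Pb becomes xs = -37.4 + 0.4(Pb + 52) = -16.6 + 0.4Pb. Setting this equal to demand: 929 - 6Pb = -16.6 + 0.4Pb, so Pb = 147.75.
Sellers receive Ps = 147.75 + 52 = 199.75; x' = 929 − 6·147.75 = 42.5.
Buyers' price falls by P* − Pb = 151 − 147.75 = 3.25; sellers' price rises by Ps − P* = 199.75 − 151 = 48.75.
So producers capture 48.75/52 = 0.9375 of each unit of subsidy.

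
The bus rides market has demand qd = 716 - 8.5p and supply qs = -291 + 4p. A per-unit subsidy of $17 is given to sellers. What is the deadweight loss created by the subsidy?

Deadweight loss = $393.04

Pre-subsidy: 716 - 8.5p = -291 + 4p gives p* = 80.56, q* = 31.24.
With the subsidy, sellers receive ps = pb + 17 for each unit, where pb is the price buyers pay.
Supply in terms of pb becomes qs = -291 + 4(pb + 17) = -223 + 4pb. Setting this equal to demand: 716 - 8.5pb = -223 + 4pb, so pb = 75.12.
Sellers receive ps = 75.12 + 17 = 92.12; q' = 716 − 8.5·75.12 = 77.48.
The subsidy expands output by 77.48 − 31.24 = 46.24 past the efficient level; on those units the gap between marginal cost and willingness to pay runs from 0 up to 17.
DWL = ½ × 17 × 46.24 = 393.04.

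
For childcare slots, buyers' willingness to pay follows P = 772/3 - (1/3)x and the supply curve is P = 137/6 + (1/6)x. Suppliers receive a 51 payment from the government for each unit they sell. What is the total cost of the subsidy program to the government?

Government cost = 29121

Pre-subsidy: 772/3 - (1/3)x = 137/6 + (1/6)x gives x* = 469 and P* = 101.
With the subsidy, sellers receive Ps = Pb + 51 for each unit, where Pb is the price buyers pay.
On the curves, Pb = 772/3 - (1/3)x and Ps = 137/6 + (1/6)x; the wedge Ps − Pb = 51 gives 137/6 + (1/6)x − (772/3 - (1/3)x) = 51, so x' = 571.
Then Pb = 772/3 − (1/3)·571 = 67 and Ps = 137/6 + (1/6)·571 = 118.
Government outlay = subsidy × quantity = 51 × 571 = 29121.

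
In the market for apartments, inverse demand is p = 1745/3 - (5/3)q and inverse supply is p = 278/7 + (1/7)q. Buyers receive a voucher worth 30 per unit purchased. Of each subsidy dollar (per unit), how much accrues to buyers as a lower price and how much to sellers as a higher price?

Buyers gain 525/19 per unit; sellers gain 45/19 per unit

Pre-subsidy: 1745/3 - (5/3)q = 278/7 + (1/7)q gives q* = 299.5 and p* = 82.5.
With the rebate, buyers effectively pay pb = ps − 30, where ps is the price sellers receive.
On the curves, pb = 1745/3 - (5/3)q and ps = 278/7 + (1/7)q; the wedge ps − pb = 30 gives 278/7 + (1/7)q − (1745/3 - (5/3)q) = 30, so q' = 12011/38.
Then pb = 1745/3 − (5/3)·(12011/38) = 2085/38 and ps = 278/7 + (1/7)·(12011/38) = 3225/38.
Buyers' price falls by p* − pb = 82.5 − 2085/38 = 525/19; sellers' price rises by ps − p* = 3225/38 − 82.5 = 45/19.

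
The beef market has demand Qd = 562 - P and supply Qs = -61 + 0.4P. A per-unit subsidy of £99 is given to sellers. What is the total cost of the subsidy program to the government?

Pre-subsidy: 562 - P = -61 + 0.4P gives P* = 445, Q* = 117.
With the subsidy, sellers receive Ps = Pb + 99 for each unit, where Pb is the price buyers pay.
Supply in terms of Pb becomes Qs = -61 + 0.4(Pb + 99) = -21.4 + 0.4Pb. Setting this equal to demand: 562 - Pb = -21.4 + 0.4Pb, so Pb = 2917/7.
Sellers receive Ps = 2917/7 + 99 = 3610/7; Q' = 562 − 1·(2917/7) = 1017/7.
Government outlay = subsidy × quantity = 99 × 1017/7 = 100683/7.

Government cost = 100683/7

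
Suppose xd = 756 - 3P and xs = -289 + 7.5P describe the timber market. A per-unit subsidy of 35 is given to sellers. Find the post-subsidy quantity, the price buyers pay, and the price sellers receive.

x' = 3727/7; buyers pay 1565/21; sellers receive 2300/21

Pre-subsidy: 756 - 3P = -289 + 7.5P gives P* = 2090/21, x* = 3202/7.
With the subsidy, sellers receive Ps = Pb + 35 for each unit, where Pb is the price buyers pay.
Supply in terms of Pb becomes xs = -289 + 7.5(Pb + 35) = -26.5 + 7.5Pb. Setting this equal to demand: 756 - 3Pb = -26.5 + 7.5Pb, so Pb = 1565/21.
Sellers receive Ps = 1565/21 + 35 = 2300/21; x' = 756 − 3·(1565/21) = 3727/7.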